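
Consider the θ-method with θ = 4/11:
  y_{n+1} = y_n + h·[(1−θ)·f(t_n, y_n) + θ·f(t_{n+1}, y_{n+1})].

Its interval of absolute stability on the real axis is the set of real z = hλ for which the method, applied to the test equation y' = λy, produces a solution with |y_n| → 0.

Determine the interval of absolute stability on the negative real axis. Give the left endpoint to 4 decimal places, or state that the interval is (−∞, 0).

On y'=λy, z=hλ:
  y_{n+1} = y_n + z·[7/11·y_n + 4/11·y_{n+1}] ⇒ (1 − 4/11z)y_{n+1} = (1 + 7/11z)y_n
  so R(z) = (1 + 7/11z)/(1 − 4/11z).

Find x<0 with |R(x)|<1.
x=-0.54: |R|=0.5486
R=−1: 1+7/11x = −1+4/11x ⇒ -3/11x=2 ⇒ x=2/(-3/11)=-7.3333
Confirm numerically:
  x=-5.892: |R|=0.87491 <1
  x=-5.220: |R|=0.80113 <1
  x=-4.378: |R|=0.68904 <1
  x=-3.730: |R|=0.58295 <1
  x=-7.703: |R|=1.02652 >1
  x=-7.633: |R|=1.02165 >1
So |R|<1 on (-7.3333, 0).

z∈(-7.3333,0).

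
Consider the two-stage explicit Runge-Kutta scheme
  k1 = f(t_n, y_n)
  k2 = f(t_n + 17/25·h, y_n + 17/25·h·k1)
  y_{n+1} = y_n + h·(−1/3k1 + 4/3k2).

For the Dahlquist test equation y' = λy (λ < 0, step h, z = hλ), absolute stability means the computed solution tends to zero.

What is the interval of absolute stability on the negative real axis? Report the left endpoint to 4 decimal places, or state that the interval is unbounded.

(-1.1029, 0).

Test eqn y'=λy, z=hλ:
  k1=λy_n ⇒ h·k1=z·y_n;  k2=λ(1+17/25z)y_n ⇒ h·k2=z(1+17/25z)y_n
  y_{n+1}/y_n = 1 − 1/3z + 4/3z(1+17/25z) = 1 + z + 68/75z²
  Hence R(z) = 1 + z + 68/75z².

Solve |R(x)|<1 on ℝ⁻.
x=-0.4: |R|=0.7451
R=1: x+68/75x²=0 ⇒ x=−75/68=-1.1029; min R=1−1/(4·68/75)=0.7243>−1
Confirm numerically:
  x=-1.067: |R|=0.96523 <1
  x=-0.603: |R|=0.72667 <1
  x=-0.476: |R|=0.72943 <1
  x=-1.641: |R|=1.80055 >1
  x=-1.348: |R|=1.29951 >1
So |R|<1 on (-1.1029, 0).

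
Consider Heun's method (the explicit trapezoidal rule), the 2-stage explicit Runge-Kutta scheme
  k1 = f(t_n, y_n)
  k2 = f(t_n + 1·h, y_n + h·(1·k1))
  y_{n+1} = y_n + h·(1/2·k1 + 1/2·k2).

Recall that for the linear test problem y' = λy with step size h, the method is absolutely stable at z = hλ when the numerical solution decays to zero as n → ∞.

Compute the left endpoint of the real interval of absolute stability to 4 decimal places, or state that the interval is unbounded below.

Test eqn y'=λy, z=hλ:
  order 2, 2-stage ⇒ R(z)=1+z+z^2/2
  (e.g. R(-1.58)=0.66820, |R|=0.66820)

Find x<0 with |R(x)|<1.
x=-1.58: |R|=0.6682
|R(-2.26)|=1.2938 |R(-1.18)|=0.5162 |R(-0.55)|=0.6013
Bisect:
  x_lo=-2.8185 |R|=2.1536  x_hi=-0.2870 |R|=0.7542
  mid=-1.55276 |R|=0.65277 →hi
  mid=-2.18565 |R|=1.20289 →lo
  mid=-1.86921 |R|=0.87776 →hi
  mid=-2.02743 |R|=1.02781 →lo
  mid=-1.94832 |R|=0.94965 →hi
  mid=-1.98788 |R|=0.98795 →hi
  mid=-2.00765 |R|=1.00768 →lo
  mid=-1.99776 |R|=0.99777 →hi
  mid=-2.00271 |R|=1.00271 →lo
  mid=-2.00024 |R|=1.00024 →lo
  ...
  [-2.00008,-1.99993] ⇒ x*=-2.0000
Stable set (-2.0000, 0).

z* = -2.0000.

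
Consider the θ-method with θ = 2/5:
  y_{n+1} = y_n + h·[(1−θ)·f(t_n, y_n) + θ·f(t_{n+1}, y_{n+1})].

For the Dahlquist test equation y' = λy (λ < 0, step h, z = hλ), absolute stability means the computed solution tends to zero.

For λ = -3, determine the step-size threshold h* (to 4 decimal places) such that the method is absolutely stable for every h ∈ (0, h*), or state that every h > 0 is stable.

Test eqn y'=λy, z=hλ:
  y_{n+1} = y_n + z·[3/5·y_n + 2/5·y_{n+1}] ⇒ (1 − 2/5z)y_{n+1} = (1 + 3/5z)y_n
  R(z) = (1 + 3/5z)/(1 − 2/5z).

Boundary: |R(x)|=1, x<0.
x=-1.77: |R|=0.0363
R=−1: 1+3/5x = −1+2/5x ⇒ -1/5x=2 ⇒ x=2/(-1/5)=-10.0000
Confirm numerically:
  x=-9.881: |R|=0.99519 <1
  x=-9.573: |R|=0.98232 <1
  x=-5.990: |R|=0.76384 <1
  x=-5.561: |R|=0.72466 <1
  x=-10.486: |R|=1.01871 >1
  x=-10.355: |R|=1.01381 >1
So |R|<1 on (-10.0000, 0).

(-10.0000,0); λ=-3 ⇒ h* = (10)/3 = 3.3333.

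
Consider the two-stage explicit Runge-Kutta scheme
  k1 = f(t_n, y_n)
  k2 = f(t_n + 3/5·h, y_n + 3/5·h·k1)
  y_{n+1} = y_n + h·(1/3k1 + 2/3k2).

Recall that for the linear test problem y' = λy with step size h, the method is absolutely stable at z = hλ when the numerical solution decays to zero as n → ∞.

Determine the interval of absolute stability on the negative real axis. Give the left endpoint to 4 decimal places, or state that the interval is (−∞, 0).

On y'=λy, z=hλ:
  k1=λy_n ⇒ h·k1=z·y_n;  k2=λ(1+3/5z)y_n ⇒ h·k2=z(1+3/5z)y_n
  y_{n+1}/y_n = 1 + 1/3z + 2/3z(1+3/5z) = 1 + z + 2/5z²
  so R(z) = 1 + z + 2/5z².

Find x<0 with |R(x)|<1.
x=-0.55: |R|=0.5710
R=1: x+2/5x²=0 ⇒ x=−5/2=-2.5000; min R=1−1/(4·2/5)=0.3750>−1
Confirm numerically:
  x=-2.169: |R|=0.71282 <1
  x=-1.586: |R|=0.42016 <1
  x=-1.047: |R|=0.39148 <1
  x=-1.026: |R|=0.39507 <1
  x=-3.042: |R|=1.65951 >1
  x=-2.648: |R|=1.15676 >1
Interval (-2.5000, 0).

z∈(-2.5000,0).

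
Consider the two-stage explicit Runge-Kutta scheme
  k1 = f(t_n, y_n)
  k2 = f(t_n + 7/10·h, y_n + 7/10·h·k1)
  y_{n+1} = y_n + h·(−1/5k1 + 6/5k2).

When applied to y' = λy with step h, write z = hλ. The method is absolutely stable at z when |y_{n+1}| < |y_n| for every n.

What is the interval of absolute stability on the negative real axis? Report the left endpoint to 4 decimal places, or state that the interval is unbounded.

(-1.1905, 0).

Set f=λy, z=hλ:
  k1=λy_n ⇒ h·k1=z·y_n;  k2=λ(1+7/10z)y_n ⇒ h·k2=z(1+7/10z)y_n
  y_{n+1}/y_n = 1 − 1/5z + 6/5z(1+7/10z) = 1 + z + 21/25z²
  so R(z) = 1 + z + 21/25z².

Boundary: |R(x)|=1, x<0.
x=-1.13: |R|=0.9426
R=1: x+21/25x²=0 ⇒ x=−25/21=-1.1905; min R=1−1/(4·21/25)=0.7024>−1
Confirm numerically:
  x=-1.127: |R|=0.93991 <1
  x=-1.067: |R|=0.88933 <1
  x=-0.928: |R|=0.79539 <1
  x=-0.739: |R|=0.71974 <1
  x=-1.608: |R|=1.56396 >1
  x=-1.299: |R|=1.11842 >1
  x=-1.217: |R|=1.02711 >1
Stable set (-1.1905, 0).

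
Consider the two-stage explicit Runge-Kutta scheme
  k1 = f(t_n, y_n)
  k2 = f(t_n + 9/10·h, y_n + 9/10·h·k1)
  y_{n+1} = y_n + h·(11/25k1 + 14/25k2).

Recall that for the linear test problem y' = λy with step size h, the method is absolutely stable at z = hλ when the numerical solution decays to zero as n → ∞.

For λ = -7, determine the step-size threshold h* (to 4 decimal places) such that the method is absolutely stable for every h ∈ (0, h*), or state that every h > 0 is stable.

(-1.9841,0); λ=-7 ⇒ h* = (125/63)/7 = 0.2834.

Test eqn y'=λy, z=hλ:
  k1=λy_n ⇒ h·k1=z·y_n;  k2=λ(1+9/10z)y_n ⇒ h·k2=z(1+9/10z)y_n
  y_{n+1}/y_n = 1 + 11/25z + 14/25z(1+9/10z) = 1 + z + 63/125z²
  so R(z) = 1 + z + 63/125z².

Find x<0 with |R(x)|<1.
x=-0.41: |R|=0.6747
R=1: x+63/125x²=0 ⇒ x=−125/63=-1.9841; min R=1−1/(4·63/125)=0.5040>−1
Confirm numerically:
  x=-1.813: |R|=0.84363 <1
  x=-1.596: |R|=0.68780 <1
  x=-1.479: |R|=0.62347 <1
  x=-2.475: |R|=1.61232 >1
  x=-2.324: |R|=1.39809 >1
Interval (-1.9841, 0).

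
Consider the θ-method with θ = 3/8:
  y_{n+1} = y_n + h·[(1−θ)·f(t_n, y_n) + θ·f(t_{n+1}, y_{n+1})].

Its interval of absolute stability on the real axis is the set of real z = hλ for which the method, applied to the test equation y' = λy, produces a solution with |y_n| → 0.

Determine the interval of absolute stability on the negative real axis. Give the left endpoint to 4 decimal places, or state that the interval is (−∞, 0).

(-8.0000, 0).

Set f=λy, z=hλ:
  y_{n+1} = y_n + z·[5/8·y_n + 3/8·y_{n+1}] ⇒ (1 − 3/8z)y_{n+1} = (1 + 5/8z)y_n
  R(z) = (1 + 5/8z)/(1 − 3/8z).

Find x<0 with |R(x)|<1.
x=-1.26: |R|=0.1443
R=−1: 1+5/8x = −1+3/8x ⇒ -1/4x=2 ⇒ x=2/(-1/4)=-8.0000
Confirm numerically:
  x=-6.040: |R|=0.84992 <1
  x=-5.927: |R|=0.83918 <1
  x=-5.464: |R|=0.79206 <1
  x=-8.552: |R|=1.03280 >1
  x=-8.122: |R|=1.00754 >1
Stable set (-8.0000, 0).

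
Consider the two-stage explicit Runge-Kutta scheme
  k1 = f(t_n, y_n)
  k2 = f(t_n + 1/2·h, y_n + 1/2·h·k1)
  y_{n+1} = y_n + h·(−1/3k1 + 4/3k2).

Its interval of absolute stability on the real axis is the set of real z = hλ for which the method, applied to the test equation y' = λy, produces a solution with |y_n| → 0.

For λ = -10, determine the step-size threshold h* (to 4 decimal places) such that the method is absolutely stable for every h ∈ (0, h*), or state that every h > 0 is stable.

On y'=λy, z=hλ:
  k1=λy_n ⇒ h·k1=z·y_n;  k2=λ(1+1/2z)y_n ⇒ h·k2=z(1+1/2z)y_n
  y_{n+1}/y_n = 1 − 1/3z + 4/3z(1+1/2z) = 1 + z + 2/3z²
  R(z) = 1 + z + 2/3z².

Boundary: |R(x)|=1, x<0.
x=-1.46: |R|=0.9611
R=1: x+2/3x²=0 ⇒ x=−3/2=-1.5000; min R=1−1/(4·2/3)=0.6250>−1
Confirm numerically:
  x=-1.358: |R|=0.87144 <1
  x=-1.009: |R|=0.66972 <1
  x=-0.830: |R|=0.62927 <1
  x=-0.636: |R|=0.63366 <1
  x=-2.031: |R|=1.71897 >1
  x=-1.907: |R|=1.51743 >1
  x=-1.612: |R|=1.12036 >1
Stable set (-1.5000, 0).

(-1.5000,0); λ=-10 ⇒ h* = (3/2)/10 = 0.1500.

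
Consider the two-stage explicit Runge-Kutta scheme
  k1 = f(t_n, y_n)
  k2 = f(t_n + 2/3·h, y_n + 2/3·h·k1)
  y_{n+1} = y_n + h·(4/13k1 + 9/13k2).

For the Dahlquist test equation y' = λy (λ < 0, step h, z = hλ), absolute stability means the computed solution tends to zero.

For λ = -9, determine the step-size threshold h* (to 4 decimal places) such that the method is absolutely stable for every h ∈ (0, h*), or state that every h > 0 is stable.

On y'=λy, z=hλ:
  k1=λy_n ⇒ h·k1=z·y_n;  k2=λ(1+2/3z)y_n ⇒ h·k2=z(1+2/3z)y_n
  y_{n+1}/y_n = 1 + 4/13z + 9/13z(1+2/3z) = 1 + z + 6/13z²
  Hence R(z) = 1 + z + 6/13z².

Find x<0 with |R(x)|<1.
x=-0.86: |R|=0.4814
R=1: x+6/13x²=0 ⇒ x=−13/6=-2.1667; min R=1−1/(4·6/13)=0.4583>−1
Confirm numerically:
  x=-1.655: |R|=0.60917 <1
  x=-1.491: |R|=0.53504 <1
  x=-1.371: |R|=0.49653 <1
  x=-0.916: |R|=0.47126 <1
  x=-2.597: |R|=1.51580 >1
  x=-2.305: |R|=1.14717 >1
Stable set (-2.1667, 0).

(-2.1667,0); λ=-9 ⇒ h* = (13/6)/9 = 0.2407.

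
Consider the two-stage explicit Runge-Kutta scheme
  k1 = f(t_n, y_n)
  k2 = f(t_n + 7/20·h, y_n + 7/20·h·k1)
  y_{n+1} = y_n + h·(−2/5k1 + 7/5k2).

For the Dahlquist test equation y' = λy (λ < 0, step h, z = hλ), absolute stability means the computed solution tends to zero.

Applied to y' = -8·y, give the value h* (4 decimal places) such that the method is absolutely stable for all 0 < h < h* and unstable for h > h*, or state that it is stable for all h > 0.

(-2.0408,0); λ=-8 ⇒ h* = (100/49)/8 = 0.2551.

Set f=λy, z=hλ:
  k1=λy_n ⇒ h·k1=z·y_n;  k2=λ(1+7/20z)y_n ⇒ h·k2=z(1+7/20z)y_n
  y_{n+1}/y_n = 1 − 2/5z + 7/5z(1+7/20z) = 1 + z + 49/100z²
  so R(z) = 1 + z + 49/100z².

Solve |R(x)|<1 on ℝ⁻.
x=-1.57: |R|=0.6378
R=1: x+49/100x²=0 ⇒ x=−100/49=-2.0408; min R=1−1/(4·49/100)=0.4898>−1
Confirm numerically:
  x=-1.856: |R|=0.83192 <1
  x=-1.368: |R|=0.54900 <1
  x=-0.822: |R|=0.50909 <1
  x=-2.516: |R|=1.58583 >1
  x=-2.404: |R|=1.42782 >1
Interval (-2.0408, 0).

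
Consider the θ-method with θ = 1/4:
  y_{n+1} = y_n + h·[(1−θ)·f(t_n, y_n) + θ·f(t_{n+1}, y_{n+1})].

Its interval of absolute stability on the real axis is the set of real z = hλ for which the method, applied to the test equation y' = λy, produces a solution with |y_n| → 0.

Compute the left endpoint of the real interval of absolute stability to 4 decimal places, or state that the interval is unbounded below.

left endpoint -4.0000.

Test eqn y'=λy, z=hλ:
  y_{n+1} = y_n + z·[3/4·y_n + 1/4·y_{n+1}] ⇒ (1 − 1/4z)y_{n+1} = (1 + 3/4z)y_n
  ⇒ R(z) = (1 + 3/4z)/(1 − 1/4z).

Need |R(x)|<1, x<0.
x=-1.06: |R|=0.1621
R=−1: 1+3/4x = −1+1/4x ⇒ -1/2x=2 ⇒ x=2/(-1/2)=-4.0000
Confirm numerically:
  x=-3.978: |R|=0.99448 <1
  x=-1.884: |R|=0.28076 <1
  x=-1.868: |R|=0.27335 <1
  x=-4.324: |R|=1.07785 >1
  x=-4.250: |R|=1.06061 >1
Stable set (-4.0000, 0).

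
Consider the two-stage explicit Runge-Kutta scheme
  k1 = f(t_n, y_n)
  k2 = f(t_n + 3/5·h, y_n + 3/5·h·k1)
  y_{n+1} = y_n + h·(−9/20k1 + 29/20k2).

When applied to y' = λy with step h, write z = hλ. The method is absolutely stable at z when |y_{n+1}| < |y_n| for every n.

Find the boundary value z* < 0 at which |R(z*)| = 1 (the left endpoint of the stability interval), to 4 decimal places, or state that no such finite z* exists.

On y'=λy, z=hλ:
  k1=λy_n ⇒ h·k1=z·y_n;  k2=λ(1+3/5z)y_n ⇒ h·k2=z(1+3/5z)y_n
  y_{n+1}/y_n = 1 − 9/20z + 29/20z(1+3/5z) = 1 + z + 87/100z²
  so R(z) = 1 + z + 87/100z².

Find x<0 with |R(x)|<1.
x=-0.99: |R|=0.8627
R=1: x+87/100x²=0 ⇒ x=−100/87=-1.1494; min R=1−1/(4·87/100)=0.7126>−1
Confirm numerically:
  x=-0.971: |R|=0.84927 <1
  x=-0.941: |R|=0.82937 <1
  x=-0.522: |R|=0.71506 <1
  x=-0.492: |R|=0.71860 <1
  x=-1.482: |R|=1.42880 >1
  x=-1.291: |R|=1.15901 >1
  x=-1.184: |R|=1.03561 >1
So |R|<1 on (-1.1494, 0).

z* = -1.1494.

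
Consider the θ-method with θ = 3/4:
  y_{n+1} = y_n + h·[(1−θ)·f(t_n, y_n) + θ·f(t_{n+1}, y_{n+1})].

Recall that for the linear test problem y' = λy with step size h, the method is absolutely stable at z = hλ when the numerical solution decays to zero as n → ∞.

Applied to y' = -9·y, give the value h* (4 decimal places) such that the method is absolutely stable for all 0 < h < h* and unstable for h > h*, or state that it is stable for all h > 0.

interval (−∞, 0). Any h>0 works for λ=-9.

Test eqn y'=λy, z=hλ:
  y_{n+1} = y_n + z·[1/4·y_n + 3/4·y_{n+1}] ⇒ (1 − 3/4z)y_{n+1} = (1 + 1/4z)y_n
  so R(z) = (1 + 1/4z)/(1 − 3/4z).

Need |R(x)|<1, x<0.
x=-0.43: |R|=0.6749
x=-2: |R|=0.2000
x=-10: |R|=0.1765
x=-100: |R|=0.3158
θ=3/4≥1/2 ⇒ |1+1/4x|<|1−3/4x| ∀x<0 ⇒ interval (−∞,0).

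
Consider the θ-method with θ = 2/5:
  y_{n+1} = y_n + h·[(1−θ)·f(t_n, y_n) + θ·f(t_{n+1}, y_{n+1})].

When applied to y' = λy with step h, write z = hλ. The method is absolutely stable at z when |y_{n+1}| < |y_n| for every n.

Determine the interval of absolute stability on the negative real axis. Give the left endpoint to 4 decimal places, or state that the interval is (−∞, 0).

(-10.0000, 0).

With y'=λy (z=hλ):
  y_{n+1} = y_n + z·[3/5·y_n + 2/5·y_{n+1}] ⇒ (1 − 2/5z)y_{n+1} = (1 + 3/5z)y_n
  Hence R(z) = (1 + 3/5z)/(1 − 2/5z).

Need |R(x)|<1, x<0.
x=-0.93: |R|=0.3222
R=−1: 1+3/5x = −1+2/5x ⇒ -1/5x=2 ⇒ x=2/(-1/5)=-10.0000
Confirm numerically:
  x=-9.392: |R|=0.97444 <1
  x=-8.691: |R|=0.94152 <1
  x=-6.667: |R|=0.81821 <1
  x=-4.236: |R|=0.57215 <1
  x=-10.560: |R|=1.02144 >1
  x=-10.455: |R|=1.01756 >1
  x=-10.068: |R|=1.00271 >1
So |R|<1 on (-10.0000, 0).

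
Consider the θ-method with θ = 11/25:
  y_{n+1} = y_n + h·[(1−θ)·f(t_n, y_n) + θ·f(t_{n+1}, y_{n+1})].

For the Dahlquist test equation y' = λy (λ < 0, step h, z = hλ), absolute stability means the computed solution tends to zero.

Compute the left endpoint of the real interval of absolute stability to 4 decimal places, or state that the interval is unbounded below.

z* = -16.6667.

Set f=λy, z=hλ:
  y_{n+1} = y_n + z·[14/25·y_n + 11/25·y_{n+1}] ⇒ (1 − 11/25z)y_{n+1} = (1 + 14/25z)y_n
  Hence R(z) = (1 + 14/25z)/(1 − 11/25z).

Need |R(x)|<1, x<0.
x=-1.45: |R|=0.1148
R=−1: 1+14/25x = −1+11/25x ⇒ -3/25x=2 ⇒ x=2/(-3/25)=-16.6667
Confirm numerically:
  x=-9.337: |R|=0.82782 <1
  x=-8.577: |R|=0.79665 <1
  x=-7.309: |R|=0.73365 <1
  x=-17.062: |R|=1.00558 >1
  x=-16.969: |R|=1.00429 >1
  x=-16.895: |R|=1.00325 >1
Stable set (-16.6667, 0).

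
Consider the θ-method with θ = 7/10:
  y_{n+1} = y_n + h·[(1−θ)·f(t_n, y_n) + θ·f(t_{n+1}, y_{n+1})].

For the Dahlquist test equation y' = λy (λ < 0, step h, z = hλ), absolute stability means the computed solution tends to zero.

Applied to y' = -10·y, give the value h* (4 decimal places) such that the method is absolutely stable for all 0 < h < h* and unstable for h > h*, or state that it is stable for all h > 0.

Test eqn y'=λy, z=hλ:
  y_{n+1} = y_n + z·[3/10·y_n + 7/10·y_{n+1}] ⇒ (1 − 7/10z)y_{n+1} = (1 + 3/10z)y_n
  Hence R(z) = (1 + 3/10z)/(1 − 7/10z).

Boundary: |R(x)|=1, x<0.
x=-0.91: |R|=0.4441
x=-2: |R|=0.1667
x=-10: |R|=0.2500
x=-100: |R|=0.4085
θ=7/10≥1/2 ⇒ |1+3/10x|<|1−7/10x| ∀x<0 ⇒ interval (−∞,0).

(−∞, 0) — no finite endpoint. Any h>0 works for λ=-10.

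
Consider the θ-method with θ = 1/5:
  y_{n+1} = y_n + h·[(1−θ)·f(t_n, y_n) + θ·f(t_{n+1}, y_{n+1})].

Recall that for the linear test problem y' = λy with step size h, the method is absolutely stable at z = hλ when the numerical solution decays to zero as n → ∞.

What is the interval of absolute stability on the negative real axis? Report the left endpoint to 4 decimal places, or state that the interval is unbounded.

(-3.3333, 0).

Set f=λy, z=hλ:
  y_{n+1} = y_n + z·[4/5·y_n + 1/5·y_{n+1}] ⇒ (1 − 1/5z)y_{n+1} = (1 + 4/5z)y_n
  so R(z) = (1 + 4/5z)/(1 − 1/5z).

Boundary: |R(x)|=1, x<0.
x=-0.49: |R|=0.5537
R=−1: 1+4/5x = −1+1/5x ⇒ -3/5x=2 ⇒ x=2/(-3/5)=-3.3333
Confirm numerically:
  x=-2.720: |R|=0.76166 <1
  x=-2.504: |R|=0.66844 <1
  x=-1.853: |R|=0.35196 <1
  x=-3.904: |R|=1.19227 >1
  x=-3.510: |R|=1.06228 >1
  x=-3.357: |R|=1.00850 >1
So |R|<1 on (-3.3333, 0).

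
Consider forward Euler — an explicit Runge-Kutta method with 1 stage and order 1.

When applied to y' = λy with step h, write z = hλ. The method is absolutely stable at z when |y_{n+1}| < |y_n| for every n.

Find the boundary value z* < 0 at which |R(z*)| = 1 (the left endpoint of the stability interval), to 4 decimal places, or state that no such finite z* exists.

With y'=λy (z=hλ):
  order 1, 1-stage ⇒ R(z)=1+z
  (e.g. R(-1.37)=-0.37000, |R|=0.37000)

Boundary: |R(x)|=1, x<0.
x=-1.37: |R|=0.3700
|R(-2.39)|=1.3900 |R(-1.31)|=0.3100 |R(-0.71)|=0.2900
Bisect:
  x_lo=-2.7205 |R|=1.7205  x_hi=-0.1381 |R|=0.8619
  mid=-1.42932 |R|=0.42932 →hi
  mid=-2.07492 |R|=1.07492 →lo
  mid=-1.75212 |R|=0.75212 →hi
  mid=-1.91352 |R|=0.91352 →hi
  mid=-1.99422 |R|=0.99422 →hi
  mid=-2.03457 |R|=1.03457 →lo
  mid=-2.01439 |R|=1.01439 →lo
  mid=-2.00431 |R|=1.00431 →lo
  mid=-1.99926 |R|=0.99926 →hi
  ...
  [-2.00005,-1.99989] ⇒ x*=-2.0000
So |R|<1 on (-2.0000, 0).

z* = -2.0000.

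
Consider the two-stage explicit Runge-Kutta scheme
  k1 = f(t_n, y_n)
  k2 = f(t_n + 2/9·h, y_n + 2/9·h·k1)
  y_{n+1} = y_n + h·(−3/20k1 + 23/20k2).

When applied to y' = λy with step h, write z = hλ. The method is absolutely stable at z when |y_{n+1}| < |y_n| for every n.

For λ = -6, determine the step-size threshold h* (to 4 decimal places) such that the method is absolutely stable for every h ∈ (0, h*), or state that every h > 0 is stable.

With y'=λy (z=hλ):
  k1=λy_n ⇒ h·k1=z·y_n;  k2=λ(1+2/9z)y_n ⇒ h·k2=z(1+2/9z)y_n
  y_{n+1}/y_n = 1 − 3/20z + 23/20z(1+2/9z) = 1 + z + 23/90z²
  ⇒ R(z) = 1 + z + 23/90z².

Need |R(x)|<1, x<0.
x=-1.63: |R|=0.0490
R=1: x+23/90x²=0 ⇒ x=−90/23=-3.9130; min R=1−1/(4·23/90)=0.0217>−1
Confirm numerically:
  x=-3.571: |R|=0.68785 <1
  x=-3.407: |R|=0.55940 <1
  x=-2.294: |R|=0.05084 <1
  x=-4.327: |R|=1.45775 >1
  x=-3.935: |R|=1.02208 >1
So |R|<1 on (-3.9130, 0).

(-3.9130,0); λ=-6 ⇒ h* = (90/23)/6 = 0.6522.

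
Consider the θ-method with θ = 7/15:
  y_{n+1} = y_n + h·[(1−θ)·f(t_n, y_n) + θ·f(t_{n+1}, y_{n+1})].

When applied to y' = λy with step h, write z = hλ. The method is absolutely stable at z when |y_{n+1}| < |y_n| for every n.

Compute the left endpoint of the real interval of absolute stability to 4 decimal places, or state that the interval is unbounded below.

left endpoint -30.0000.

Test eqn y'=λy, z=hλ:
  y_{n+1} = y_n + z·[8/15·y_n + 7/15·y_{n+1}] ⇒ (1 − 7/15z)y_{n+1} = (1 + 8/15z)y_n
  so R(z) = (1 + 8/15z)/(1 − 7/15z).

Need |R(x)|<1, x<0.
x=-1.42: |R|=0.1460
R=−1: 1+8/15x = −1+7/15x ⇒ -1/15x=2 ⇒ x=2/(-1/15)=-30.0000
Confirm numerically:
  x=-18.918: |R|=0.92483 <1
  x=-18.622: |R|=0.92172 <1
  x=-12.660: |R|=0.83266 <1
  x=-30.541: |R|=1.00236 >1
  x=-30.386: |R|=1.00170 >1
  x=-30.155: |R|=1.00069 >1
Interval (-30.0000, 0).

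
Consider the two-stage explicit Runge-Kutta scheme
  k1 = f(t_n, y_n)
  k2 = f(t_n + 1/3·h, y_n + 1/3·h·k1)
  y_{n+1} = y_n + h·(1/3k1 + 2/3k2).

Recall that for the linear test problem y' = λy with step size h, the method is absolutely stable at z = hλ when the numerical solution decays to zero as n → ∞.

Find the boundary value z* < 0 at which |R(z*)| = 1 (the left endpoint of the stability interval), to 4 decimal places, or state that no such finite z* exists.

Test eqn y'=λy, z=hλ:
  k1=λy_n ⇒ h·k1=z·y_n;  k2=λ(1+1/3z)y_n ⇒ h·k2=z(1+1/3z)y_n
  y_{n+1}/y_n = 1 + 1/3z + 2/3z(1+1/3z) = 1 + z + 2/9z²
  Hence R(z) = 1 + z + 2/9z².

Boundary: |R(x)|=1, x<0.
x=-0.5: |R|=0.5556
R=1: x+2/9x²=0 ⇒ x=−9/2=-4.5000; min R=1−1/(4·2/9)=-0.1250>−1
Confirm numerically:
  x=-4.310: |R|=0.81802 <1
  x=-3.507: |R|=0.22612 <1
  x=-1.837: |R|=0.08710 <1
  x=-4.600: |R|=1.10222 >1
  x=-4.533: |R|=1.03324 >1
Interval (-4.5000, 0).

left endpoint -4.5000.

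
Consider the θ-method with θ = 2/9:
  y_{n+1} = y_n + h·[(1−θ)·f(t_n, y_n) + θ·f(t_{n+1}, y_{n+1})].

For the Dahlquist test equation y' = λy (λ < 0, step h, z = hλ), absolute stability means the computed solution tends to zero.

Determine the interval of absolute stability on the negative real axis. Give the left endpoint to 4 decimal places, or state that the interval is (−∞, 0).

(-3.6000, 0).

Set f=λy, z=hλ:
  y_{n+1} = y_n + z·[7/9·y_n + 2/9·y_{n+1}] ⇒ (1 − 2/9z)y_{n+1} = (1 + 7/9z)y_n
  R(z) = (1 + 7/9z)/(1 − 2/9z).

Need |R(x)|<1, x<0.
x=-0.83: |R|=0.2992
R=−1: 1+7/9x = −1+2/9x ⇒ -5/9x=2 ⇒ x=2/(-5/9)=-3.6000
Confirm numerically:
  x=-3.471: |R|=0.95954 <1
  x=-2.378: |R|=0.55583 <1
  x=-1.548: |R|=0.15179 <1
  x=-4.120: |R|=1.15081 >1
  x=-3.706: |R|=1.03229 >1
So |R|<1 on (-3.6000, 0).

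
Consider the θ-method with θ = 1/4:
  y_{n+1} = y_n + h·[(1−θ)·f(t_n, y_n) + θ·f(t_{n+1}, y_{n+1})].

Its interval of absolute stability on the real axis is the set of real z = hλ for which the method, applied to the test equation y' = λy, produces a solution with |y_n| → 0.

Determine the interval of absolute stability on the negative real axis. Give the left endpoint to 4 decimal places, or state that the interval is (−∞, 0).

(-4.0000, 0).

With y'=λy (z=hλ):
  y_{n+1} = y_n + z·[3/4·y_n + 1/4·y_{n+1}] ⇒ (1 − 1/4z)y_{n+1} = (1 + 3/4z)y_n
  Hence R(z) = (1 + 3/4z)/(1 − 1/4z).

Solve |R(x)|<1 on ℝ⁻.
x=-1.61: |R|=0.1480
R=−1: 1+3/4x = −1+1/4x ⇒ -1/2x=2 ⇒ x=2/(-1/2)=-4.0000
Confirm numerically:
  x=-3.365: |R|=0.82756 <1
  x=-1.882: |R|=0.27984 <1
  x=-1.825: |R|=0.25322 <1
  x=-4.467: |R|=1.11031 >1
  x=-4.242: |R|=1.05872 >1
So |R|<1 on (-4.0000, 0).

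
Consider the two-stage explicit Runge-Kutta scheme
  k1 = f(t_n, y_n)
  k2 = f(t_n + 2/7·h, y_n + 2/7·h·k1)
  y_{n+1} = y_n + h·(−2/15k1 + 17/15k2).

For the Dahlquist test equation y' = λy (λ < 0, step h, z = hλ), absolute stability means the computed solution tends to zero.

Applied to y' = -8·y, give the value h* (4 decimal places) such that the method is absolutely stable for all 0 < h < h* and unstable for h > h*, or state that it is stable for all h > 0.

With y'=λy (z=hλ):
  k1=λy_n ⇒ h·k1=z·y_n;  k2=λ(1+2/7z)y_n ⇒ h·k2=z(1+2/7z)y_n
  y_{n+1}/y_n = 1 − 2/15z + 17/15z(1+2/7z) = 1 + z + 34/105z²
  R(z) = 1 + z + 34/105z².

Find x<0 with |R(x)|<1.
x=-1.55: |R|=0.2280
R=1: x+34/105x²=0 ⇒ x=−105/34=-3.0882; min R=1−1/(4·34/105)=0.2279>−1
Confirm numerically:
  x=-1.836: |R|=0.25553 <1
  x=-1.589: |R|=0.22859 <1
  x=-1.331: |R|=0.24265 <1
  x=-1.250: |R|=0.25595 <1
  x=-3.481: |R|=1.44272 >1
  x=-3.296: |R|=1.22174 >1
Interval (-3.0882, 0).

(-3.0882,0); λ=-8 ⇒ h* = (105/34)/8 = 0.3860.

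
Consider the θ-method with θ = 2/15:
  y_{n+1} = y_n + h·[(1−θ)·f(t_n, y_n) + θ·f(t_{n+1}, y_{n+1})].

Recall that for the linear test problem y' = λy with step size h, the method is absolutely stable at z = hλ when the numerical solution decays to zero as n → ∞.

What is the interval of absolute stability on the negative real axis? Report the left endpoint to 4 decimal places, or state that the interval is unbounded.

(-2.7273, 0).

On y'=λy, z=hλ:
  y_{n+1} = y_n + z·[13/15·y_n + 2/15·y_{n+1}] ⇒ (1 − 2/15z)y_{n+1} = (1 + 13/15z)y_n
  R(z) = (1 + 13/15z)/(1 − 2/15z).

Need |R(x)|<1, x<0.
x=-0.38: |R|=0.6383
R=−1: 1+13/15x = −1+2/15x ⇒ -11/15x=2 ⇒ x=2/(-11/15)=-2.7273
Confirm numerically:
  x=-2.572: |R|=0.91521 <1
  x=-1.813: |R|=0.46006 <1
  x=-1.204: |R|=0.03745 <1
  x=-2.875: |R|=1.07831 >1
  x=-2.799: |R|=1.03830 >1
Interval (-2.7273, 0).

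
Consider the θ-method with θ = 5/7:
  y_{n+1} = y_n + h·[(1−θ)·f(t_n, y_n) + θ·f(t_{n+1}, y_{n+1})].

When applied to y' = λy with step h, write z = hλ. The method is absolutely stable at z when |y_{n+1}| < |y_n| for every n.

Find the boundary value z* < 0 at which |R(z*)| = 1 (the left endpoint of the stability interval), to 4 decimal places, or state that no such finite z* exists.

On y'=λy, z=hλ:
  y_{n+1} = y_n + z·[2/7·y_n + 5/7·y_{n+1}] ⇒ (1 − 5/7z)y_{n+1} = (1 + 2/7z)y_n
  Hence R(z) = (1 + 2/7z)/(1 − 5/7z).

Find x<0 with |R(x)|<1.
x=-1.69: |R|=0.2343
x=-2: |R|=0.1765
x=-10: |R|=0.2281
x=-100: |R|=0.3807
θ=5/7≥1/2 ⇒ |1+2/7x|<|1−5/7x| ∀x<0 ⇒ interval (−∞,0).

unbounded; (−∞, 0).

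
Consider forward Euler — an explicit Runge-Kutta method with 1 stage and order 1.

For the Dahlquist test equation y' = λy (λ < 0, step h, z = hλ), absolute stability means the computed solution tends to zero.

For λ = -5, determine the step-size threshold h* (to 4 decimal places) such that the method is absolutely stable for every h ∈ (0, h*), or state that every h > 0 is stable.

With y'=λy (z=hλ):
  order 1, 1-stage ⇒ R(z)=1+z
  (e.g. R(-0.78)=0.22000, |R|=0.22000)

Need |R(x)|<1, x<0.
x=-0.78: |R|=0.2200
|R(-2.37)|=1.3700 |R(-1.68)|=0.6800 |R(-1.25)|=0.2500
Bisect:
  x_lo=-2.7901 |R|=1.7901  x_hi=-0.3083 |R|=0.6917
  mid=-1.54921 |R|=0.54921 →hi
  mid=-2.16964 |R|=1.16964 →lo
  mid=-1.85942 |R|=0.85942 →hi
  mid=-2.01453 |R|=1.01453 →lo
  mid=-1.93698 |R|=0.93698 →hi
  mid=-1.97575 |R|=0.97575 →hi
  mid=-1.99514 |R|=0.99514 →hi
  mid=-2.00484 |R|=1.00484 →lo
  mid=-1.99999 |R|=0.99999 →hi
  mid=-2.00241 |R|=1.00241 →lo
  ...
  [-2.00014,-1.99999] ⇒ x*=-2.0000
Stable set (-2.0000, 0).

(-2.0000,0); λ=-5 ⇒ h* = 0.4000.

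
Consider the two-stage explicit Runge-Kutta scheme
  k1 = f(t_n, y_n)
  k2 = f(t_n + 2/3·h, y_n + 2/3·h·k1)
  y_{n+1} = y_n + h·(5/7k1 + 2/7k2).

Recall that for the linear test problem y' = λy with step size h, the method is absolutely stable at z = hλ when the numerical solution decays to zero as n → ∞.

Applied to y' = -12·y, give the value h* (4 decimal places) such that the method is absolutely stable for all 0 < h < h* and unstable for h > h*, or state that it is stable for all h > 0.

(-5.2500,0); λ=-12 ⇒ h* = (21/4)/12 = 0.4375.

Set f=λy, z=hλ:
  k1=λy_n ⇒ h·k1=z·y_n;  k2=λ(1+2/3z)y_n ⇒ h·k2=z(1+2/3z)y_n
  y_{n+1}/y_n = 1 + 5/7z + 2/7z(1+2/3z) = 1 + z + 4/21z²
  Hence R(z) = 1 + z + 4/21z².

Solve |R(x)|<1 on ℝ⁻.
x=-1.12: |R|=0.1189
R=1: x+4/21x²=0 ⇒ x=−21/4=-5.2500; min R=1−1/(4·4/21)=-0.3125>−1
Confirm numerically:
  x=-3.338: |R|=0.21567 <1
  x=-2.200: |R|=0.27810 <1
  x=-2.148: |R|=0.26916 <1
  x=-5.757: |R|=1.55596 >1
  x=-5.460: |R|=1.21840 >1
So |R|<1 on (-5.2500, 0).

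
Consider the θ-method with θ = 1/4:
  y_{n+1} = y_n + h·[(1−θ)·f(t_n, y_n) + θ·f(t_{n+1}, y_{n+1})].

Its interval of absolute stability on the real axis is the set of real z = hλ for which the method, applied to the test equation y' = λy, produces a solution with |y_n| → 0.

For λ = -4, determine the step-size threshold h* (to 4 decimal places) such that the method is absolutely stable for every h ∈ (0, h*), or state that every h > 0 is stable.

On y'=λy, z=hλ:
  y_{n+1} = y_n + z·[3/4·y_n + 1/4·y_{n+1}] ⇒ (1 − 1/4z)y_{n+1} = (1 + 3/4z)y_n
  R(z) = (1 + 3/4z)/(1 − 1/4z).

Solve |R(x)|<1 on ℝ⁻.
x=-1.06: |R|=0.1621
R=−1: 1+3/4x = −1+1/4x ⇒ -1/2x=2 ⇒ x=2/(-1/2)=-4.0000
Confirm numerically:
  x=-2.843: |R|=0.66184 <1
  x=-2.801: |R|=0.64740 <1
  x=-2.553: |R|=0.55837 <1
  x=-4.273: |R|=1.06600 >1
  x=-4.129: |R|=1.03174 >1
Interval (-4.0000, 0).

(-4.0000,0); λ=-4 ⇒ h* = (4)/4 = 1.0000.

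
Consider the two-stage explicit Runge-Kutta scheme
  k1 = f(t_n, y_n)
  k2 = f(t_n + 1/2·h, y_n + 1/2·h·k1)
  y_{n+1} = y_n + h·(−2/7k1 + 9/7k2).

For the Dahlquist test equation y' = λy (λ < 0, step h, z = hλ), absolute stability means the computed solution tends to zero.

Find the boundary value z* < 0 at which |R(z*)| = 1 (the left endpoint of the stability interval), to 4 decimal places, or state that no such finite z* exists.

left endpoint -1.5556.

With y'=λy (z=hλ):
  k1=λy_n ⇒ h·k1=z·y_n;  k2=λ(1+1/2z)y_n ⇒ h·k2=z(1+1/2z)y_n
  y_{n+1}/y_n = 1 − 2/7z + 9/7z(1+1/2z) = 1 + z + 9/14z²
  ⇒ R(z) = 1 + z + 9/14z².

Boundary: |R(x)|=1, x<0.
x=-1.77: |R|=1.2440
R=1: x+9/14x²=0 ⇒ x=−14/9=-1.5556; min R=1−1/(4·9/14)=0.6111>−1
Confirm numerically:
  x=-1.160: |R|=0.70503 <1
  x=-0.987: |R|=0.63925 <1
  x=-0.960: |R|=0.63246 <1
  x=-2.113: |R|=1.75721 >1
  x=-2.078: |R|=1.69791 >1
  x=-1.855: |R|=1.35709 >1
Interval (-1.5556, 0).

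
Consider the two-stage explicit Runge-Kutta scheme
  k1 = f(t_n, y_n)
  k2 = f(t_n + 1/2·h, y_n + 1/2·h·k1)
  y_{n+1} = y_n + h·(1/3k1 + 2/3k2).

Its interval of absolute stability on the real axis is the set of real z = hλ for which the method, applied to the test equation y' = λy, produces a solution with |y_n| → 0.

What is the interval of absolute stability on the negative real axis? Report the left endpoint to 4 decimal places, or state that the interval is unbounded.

Set f=λy, z=hλ:
  k1=λy_n ⇒ h·k1=z·y_n;  k2=λ(1+1/2z)y_n ⇒ h·k2=z(1+1/2z)y_n
  y_{n+1}/y_n = 1 + 1/3z + 2/3z(1+1/2z) = 1 + z + 1/3z²
  R(z) = 1 + z + 1/3z².

Need |R(x)|<1, x<0.
x=-0.67: |R|=0.4796
R=1: x+1/3x²=0 ⇒ x=−3=-3.0000; min R=1−1/(4·1/3)=0.2500>−1
Confirm numerically:
  x=-2.359: |R|=0.49596 <1
  x=-2.338: |R|=0.48408 <1
  x=-2.141: |R|=0.38696 <1
  x=-1.440: |R|=0.25120 <1
  x=-3.531: |R|=1.62499 >1
  x=-3.389: |R|=1.43944 >1
So |R|<1 on (-3.0000, 0).

z∈(-3.0000,0).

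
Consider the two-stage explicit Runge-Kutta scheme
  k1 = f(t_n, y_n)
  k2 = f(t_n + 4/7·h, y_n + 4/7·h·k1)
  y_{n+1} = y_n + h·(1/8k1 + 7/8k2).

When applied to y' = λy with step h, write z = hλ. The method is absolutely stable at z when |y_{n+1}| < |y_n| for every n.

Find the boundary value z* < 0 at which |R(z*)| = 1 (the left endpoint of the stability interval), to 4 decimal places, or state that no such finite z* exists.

Test eqn y'=λy, z=hλ:
  k1=λy_n ⇒ h·k1=z·y_n;  k2=λ(1+4/7z)y_n ⇒ h·k2=z(1+4/7z)y_n
  y_{n+1}/y_n = 1 + 1/8z + 7/8z(1+4/7z) = 1 + z + 1/2z²
  ⇒ R(z) = 1 + z + 1/2z².

Need |R(x)|<1, x<0.
x=-0.6: |R|=0.5800
R=1: x+1/2x²=0 ⇒ x=−2=-2.0000; min R=1−1/(4·1/2)=0.5000>−1
Confirm numerically:
  x=-1.888: |R|=0.89427 <1
  x=-1.478: |R|=0.61424 <1
  x=-1.204: |R|=0.52081 <1
  x=-1.183: |R|=0.51674 <1
  x=-2.269: |R|=1.30518 >1
  x=-2.191: |R|=1.20924 >1
  x=-2.139: |R|=1.14866 >1
Interval (-2.0000, 0).

z* = -2.0000.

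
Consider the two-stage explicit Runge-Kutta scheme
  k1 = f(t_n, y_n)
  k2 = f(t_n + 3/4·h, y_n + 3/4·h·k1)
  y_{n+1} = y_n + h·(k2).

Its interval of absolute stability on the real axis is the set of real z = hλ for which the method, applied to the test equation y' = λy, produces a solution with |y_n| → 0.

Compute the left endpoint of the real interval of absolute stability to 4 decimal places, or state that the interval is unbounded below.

left endpoint -1.3333.

With y'=λy (z=hλ):
  k1=λy_n ⇒ h·k1=z·y_n;  k2=λ(1+3/4z)y_n ⇒ h·k2=z(1+3/4z)y_n
  y_{n+1}/y_n = 1 + z(1+3/4z) = 1 + z + 3/4z²
  Hence R(z) = 1 + z + 3/4z².

Find x<0 with |R(x)|<1.
x=-0.45: |R|=0.7019
R=1: x+3/4x²=0 ⇒ x=−4/3=-1.3333; min R=1−1/(4·3/4)=0.6667>−1
Confirm numerically:
  x=-0.777: |R|=0.67580 <1
  x=-0.626: |R|=0.66791 <1
  x=-0.568: |R|=0.67397 <1
  x=-1.842: |R|=1.70272 >1
  x=-1.461: |R|=1.13989 >1
  x=-1.389: |R|=1.05799 >1
Stable set (-1.3333, 0).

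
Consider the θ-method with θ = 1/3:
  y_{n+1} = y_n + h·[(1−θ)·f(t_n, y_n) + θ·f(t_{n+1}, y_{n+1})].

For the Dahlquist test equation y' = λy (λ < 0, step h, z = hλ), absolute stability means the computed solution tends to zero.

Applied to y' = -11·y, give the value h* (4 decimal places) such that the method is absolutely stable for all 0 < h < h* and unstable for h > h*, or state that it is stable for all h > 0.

Test eqn y'=λy, z=hλ:
  y_{n+1} = y_n + z·[2/3·y_n + 1/3·y_{n+1}] ⇒ (1 − 1/3z)y_{n+1} = (1 + 2/3z)y_n
  ⇒ R(z) = (1 + 2/3z)/(1 − 1/3z).

Need |R(x)|<1, x<0.
x=-1.6: |R|=0.0435
R=−1: 1+2/3x = −1+1/3x ⇒ -1/3x=2 ⇒ x=2/(-1/3)=-6.0000
Confirm numerically:
  x=-3.688: |R|=0.65431 <1
  x=-3.582: |R|=0.63263 <1
  x=-3.570: |R|=0.63014 <1
  x=-3.183: |R|=0.54440 <1
  x=-6.567: |R|=1.05927 >1
  x=-6.475: |R|=1.05013 >1
  x=-6.229: |R|=1.02481 >1
So |R|<1 on (-6.0000, 0).

(-6.0000,0); λ=-11 ⇒ h* = (6)/11 = 0.5455.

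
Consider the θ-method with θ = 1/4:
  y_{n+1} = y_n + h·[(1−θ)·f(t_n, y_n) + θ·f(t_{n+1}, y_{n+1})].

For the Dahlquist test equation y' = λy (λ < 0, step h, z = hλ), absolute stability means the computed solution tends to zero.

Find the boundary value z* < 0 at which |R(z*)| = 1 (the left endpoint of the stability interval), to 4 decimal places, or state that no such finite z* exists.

With y'=λy (z=hλ):
  y_{n+1} = y_n + z·[3/4·y_n + 1/4·y_{n+1}] ⇒ (1 − 1/4z)y_{n+1} = (1 + 3/4z)y_n
  R(z) = (1 + 3/4z)/(1 − 1/4z).

Need |R(x)|<1, x<0.
x=-0.6: |R|=0.4783
R=−1: 1+3/4x = −1+1/4x ⇒ -1/2x=2 ⇒ x=2/(-1/2)=-4.0000
Confirm numerically:
  x=-3.254: |R|=0.79432 <1
  x=-3.122: |R|=0.75344 <1
  x=-2.716: |R|=0.61763 <1
  x=-2.125: |R|=0.38776 <1
  x=-4.576: |R|=1.13433 >1
  x=-4.289: |R|=1.06973 >1
So |R|<1 on (-4.0000, 0).

left endpoint -4.0000.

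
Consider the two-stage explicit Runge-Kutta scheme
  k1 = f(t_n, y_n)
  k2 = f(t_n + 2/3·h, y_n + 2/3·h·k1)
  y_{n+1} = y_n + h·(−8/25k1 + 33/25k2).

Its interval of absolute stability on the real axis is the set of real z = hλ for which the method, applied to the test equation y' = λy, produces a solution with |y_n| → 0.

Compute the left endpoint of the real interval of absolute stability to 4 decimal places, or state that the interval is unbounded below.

With y'=λy (z=hλ):
  k1=λy_n ⇒ h·k1=z·y_n;  k2=λ(1+2/3z)y_n ⇒ h·k2=z(1+2/3z)y_n
  y_{n+1}/y_n = 1 − 8/25z + 33/25z(1+2/3z) = 1 + z + 22/25z²
  R(z) = 1 + z + 22/25z².

Find x<0 with |R(x)|<1.
x=-1.46: |R|=1.4158
R=1: x+22/25x²=0 ⇒ x=−25/22=-1.1364; min R=1−1/(4·22/25)=0.7159>−1
Confirm numerically:
  x=-1.051: |R|=0.92105 <1
  x=-0.990: |R|=0.87249 <1
  x=-0.591: |R|=0.71637 <1
  x=-0.463: |R|=0.72564 <1
  x=-1.550: |R|=1.56420 >1
  x=-1.402: |R|=1.32773 >1
Interval (-1.1364, 0).

left endpoint -1.1364.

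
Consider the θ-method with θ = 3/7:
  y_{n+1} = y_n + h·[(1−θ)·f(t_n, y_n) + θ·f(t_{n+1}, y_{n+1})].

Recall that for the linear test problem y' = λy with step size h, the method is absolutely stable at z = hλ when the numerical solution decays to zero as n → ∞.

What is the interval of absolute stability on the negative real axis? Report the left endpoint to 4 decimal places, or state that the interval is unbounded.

With y'=λy (z=hλ):
  y_{n+1} = y_n + z·[4/7·y_n + 3/7·y_{n+1}] ⇒ (1 − 3/7z)y_{n+1} = (1 + 4/7z)y_n
  R(z) = (1 + 4/7z)/(1 − 3/7z).

Boundary: |R(x)|=1, x<0.
x=-0.72: |R|=0.4498
R=−1: 1+4/7x = −1+3/7x ⇒ -1/7x=2 ⇒ x=2/(-1/7)=-14.0000
Confirm numerically:
  x=-11.259: |R|=0.93278 <1
  x=-8.269: |R|=0.81982 <1
  x=-6.334: |R|=0.70518 <1
  x=-14.339: |R|=1.00678 >1
  x=-14.161: |R|=1.00325 >1
  x=-14.075: |R|=1.00152 >1
Stable set (-14.0000, 0).

z∈(-14.0000,0).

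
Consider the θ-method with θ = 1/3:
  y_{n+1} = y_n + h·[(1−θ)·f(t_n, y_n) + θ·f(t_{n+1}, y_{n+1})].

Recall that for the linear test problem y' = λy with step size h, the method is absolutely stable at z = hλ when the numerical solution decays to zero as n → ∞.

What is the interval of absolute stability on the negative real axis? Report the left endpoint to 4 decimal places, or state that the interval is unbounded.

On y'=λy, z=hλ:
  y_{n+1} = y_n + z·[2/3·y_n + 1/3·y_{n+1}] ⇒ (1 − 1/3z)y_{n+1} = (1 + 2/3z)y_n
  Hence R(z) = (1 + 2/3z)/(1 − 1/3z).

Find x<0 with |R(x)|<1.
x=-1.23: |R|=0.1277
R=−1: 1+2/3x = −1+1/3x ⇒ -1/3x=2 ⇒ x=2/(-1/3)=-6.0000
Confirm numerically:
  x=-5.115: |R|=0.89094 <1
  x=-4.518: |R|=0.80287 <1
  x=-4.112: |R|=0.73453 <1
  x=-2.432: |R|=0.34315 <1
  x=-6.366: |R|=1.03908 >1
  x=-6.340: |R|=1.03640 >1
Stable set (-6.0000, 0).

(-6.0000, 0).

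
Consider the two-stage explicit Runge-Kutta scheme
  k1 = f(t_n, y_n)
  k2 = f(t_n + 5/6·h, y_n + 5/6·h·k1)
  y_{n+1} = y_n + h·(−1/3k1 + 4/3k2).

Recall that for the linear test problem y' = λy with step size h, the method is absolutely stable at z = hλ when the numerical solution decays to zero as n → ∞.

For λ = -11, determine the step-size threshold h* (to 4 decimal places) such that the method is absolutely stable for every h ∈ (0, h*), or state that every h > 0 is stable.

(-0.9000,0); λ=-11 ⇒ h* = (9/10)/11 = 0.0818.

With y'=λy (z=hλ):
  k1=λy_n ⇒ h·k1=z·y_n;  k2=λ(1+5/6z)y_n ⇒ h·k2=z(1+5/6z)y_n
  y_{n+1}/y_n = 1 − 1/3z + 4/3z(1+5/6z) = 1 + z + 10/9z²
  Hence R(z) = 1 + z + 10/9z².

Need |R(x)|<1, x<0.
x=-0.52: |R|=0.7804
R=1: x+10/9x²=0 ⇒ x=−9/10=-0.9000; min R=1−1/(4·10/9)=0.7750>−1
Confirm numerically:
  x=-0.790: |R|=0.90344 <1
  x=-0.471: |R|=0.77549 <1
  x=-0.450: |R|=0.77500 <1
  x=-1.489: |R|=1.97447 >1
  x=-1.072: |R|=1.20487 >1
  x=-1.007: |R|=1.11972 >1
Interval (-0.9000, 0).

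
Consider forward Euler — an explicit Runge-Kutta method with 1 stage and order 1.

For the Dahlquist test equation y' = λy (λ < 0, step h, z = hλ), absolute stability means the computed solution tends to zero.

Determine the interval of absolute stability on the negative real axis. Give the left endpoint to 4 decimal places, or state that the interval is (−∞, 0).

Set f=λy, z=hλ:
  order 1, 1-stage ⇒ R(z)=1+z
  (e.g. R(-0.45)=0.55000, |R|=0.55000)

Solve |R(x)|<1 on ℝ⁻.
x=-0.45: |R|=0.5500
|R(-1.63)|=0.6300 |R(-1.52)|=0.5200 |R(-0.77)|=0.2300
Bisect:
  x_lo=-2.7851 |R|=1.7851  x_hi=-0.3633 |R|=0.6367
  mid=-1.57420 |R|=0.57420 →hi
  mid=-2.17965 |R|=1.17965 →lo
  mid=-1.87693 |R|=0.87693 →hi
  mid=-2.02829 |R|=1.02829 →lo
  mid=-1.95261 |R|=0.95261 →hi
  mid=-1.99045 |R|=0.99045 →hi
  mid=-2.00937 |R|=1.00937 →lo
  ...
  [-2.00006,-1.99991] ⇒ x*=-2.0000
Stable set (-2.0000, 0).

(-2.0000, 0).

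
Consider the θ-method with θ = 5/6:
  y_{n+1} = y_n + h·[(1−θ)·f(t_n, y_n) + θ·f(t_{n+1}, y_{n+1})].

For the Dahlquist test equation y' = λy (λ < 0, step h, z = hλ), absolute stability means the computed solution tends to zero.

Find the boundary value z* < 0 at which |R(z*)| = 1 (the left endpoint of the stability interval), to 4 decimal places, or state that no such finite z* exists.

unbounded; (−∞, 0).

On y'=λy, z=hλ:
  y_{n+1} = y_n + z·[1/6·y_n + 5/6·y_{n+1}] ⇒ (1 − 5/6z)y_{n+1} = (1 + 1/6z)y_n
  Hence R(z) = (1 + 1/6z)/(1 − 5/6z).

Need |R(x)|<1, x<0.
x=-0.39: |R|=0.7057
x=-2: |R|=0.2500
x=-10: |R|=0.0714
x=-100: |R|=0.1858
θ=5/6≥1/2 ⇒ |1+1/6x|<|1−5/6x| ∀x<0 ⇒ interval (−∞,0).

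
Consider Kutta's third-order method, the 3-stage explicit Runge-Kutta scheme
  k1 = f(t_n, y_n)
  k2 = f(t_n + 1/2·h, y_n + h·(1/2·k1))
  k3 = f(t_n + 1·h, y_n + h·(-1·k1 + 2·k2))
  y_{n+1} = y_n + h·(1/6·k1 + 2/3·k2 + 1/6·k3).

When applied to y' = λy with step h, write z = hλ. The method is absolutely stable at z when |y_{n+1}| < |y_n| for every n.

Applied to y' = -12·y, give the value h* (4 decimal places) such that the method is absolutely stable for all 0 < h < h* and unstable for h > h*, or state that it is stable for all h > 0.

(-2.5127,0); λ=-12 ⇒ h* = 0.2094.

Set f=λy, z=hλ:
  order 3, 3-stage ⇒ R(z)=1+z+z^2/2+z^3/6
  (e.g. R(-0.56)=0.56753, |R|=0.56753)

Boundary: |R(x)|=1, x<0.
x=-0.56: |R|=0.5675
|R(-2.32)|=0.7100 |R(-1.47)|=0.0810 |R(-1.13)|=0.2680
Bisect:
  x_lo=-2.9341 |R|=1.8395  x_hi=-0.1921 |R|=0.8252
  mid=-1.56310 |R|=0.02203 →hi
  mid=-2.24859 |R|=0.61538 →hi
  mid=-2.59133 |R|=1.13396 →lo
  mid=-2.41996 |R|=0.85382 →hi
  mid=-2.50564 |R|=0.98836 →hi
  mid=-2.54849 |R|=1.05974 →lo
  mid=-2.52707 |R|=1.02370 →lo
  mid=-2.51636 |R|=1.00594 →lo
  mid=-2.51100 |R|=0.99713 →hi
  ...
  [-2.51284,-2.51267] ⇒ x*=-2.5127
So |R|<1 on (-2.5127, 0).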